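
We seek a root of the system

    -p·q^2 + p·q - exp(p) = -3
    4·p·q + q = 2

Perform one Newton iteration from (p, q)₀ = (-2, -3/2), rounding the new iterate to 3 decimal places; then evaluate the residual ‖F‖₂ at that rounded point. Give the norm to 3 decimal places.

3.362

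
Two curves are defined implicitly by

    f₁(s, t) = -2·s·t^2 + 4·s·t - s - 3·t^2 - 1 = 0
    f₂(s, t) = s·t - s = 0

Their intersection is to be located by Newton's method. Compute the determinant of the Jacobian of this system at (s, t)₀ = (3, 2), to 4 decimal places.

J = [[-2·t^2 + 4·t - 1, -4·s·t + 4·s - 6·t], [t - 1, s]].
At the point, J = [[-1.0000, -24.0000], [1.0000, 3.0000]].
det J = 21.0000.

21.0000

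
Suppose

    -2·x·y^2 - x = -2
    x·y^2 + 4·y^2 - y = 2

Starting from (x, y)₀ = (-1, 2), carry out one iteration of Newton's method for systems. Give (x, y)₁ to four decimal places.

At (-1, 2): F = (11.0000, 8.0000).
Jacobian J = [[-2·y^2 - 1, -4·x·y], [y^2, 2·x·y + 8·y - 1]].
At the point, J = [[-9.0000, 8.0000], [4.0000, 11.0000]] (det J = -131.0000).
Solving J·Δ = −F gives Δ = (0.4351, -0.8855).
Then the next iterate is (x, y)₁ = (-0.5649, 1.1145).

(-0.5649, 1.1145)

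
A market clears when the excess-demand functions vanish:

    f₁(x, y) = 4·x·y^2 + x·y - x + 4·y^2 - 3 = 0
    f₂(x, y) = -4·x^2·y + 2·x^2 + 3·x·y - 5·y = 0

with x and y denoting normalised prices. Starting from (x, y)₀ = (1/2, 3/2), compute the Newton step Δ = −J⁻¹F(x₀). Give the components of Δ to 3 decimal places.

(1.293, -1.245)

At (1/2, 3/2): F = (10.750, -6.250).
Jacobian J = [[4·y^2 + y - 1, 8·x·y + x + 8·y], [-8·x·y + 4·x + 3·y, -4·x^2 + 3·x - 5]].
At the point, J = [[9.500, 18.500], [0.500, -4.500]] (det J = -52.000).
Solving J·Δ = −F gives Δ = (1.293, -1.245).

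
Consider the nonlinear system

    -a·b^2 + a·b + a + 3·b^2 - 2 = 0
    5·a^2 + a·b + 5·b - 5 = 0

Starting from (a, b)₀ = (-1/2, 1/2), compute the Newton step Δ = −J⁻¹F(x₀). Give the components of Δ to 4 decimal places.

At (-1/2, 1/2): F = (-1.8750, -1.5000).
Jacobian J = [[-b^2 + b + 1, -2·a·b + a + 6·b], [10·a + b, a + 5]].
At the point, J = [[1.2500, 3.0000], [-4.5000, 4.5000]] (det J = 19.1250).
Solving J·Δ = −F gives Δ = (0.2059, 0.5392).

(0.2059, 0.5392)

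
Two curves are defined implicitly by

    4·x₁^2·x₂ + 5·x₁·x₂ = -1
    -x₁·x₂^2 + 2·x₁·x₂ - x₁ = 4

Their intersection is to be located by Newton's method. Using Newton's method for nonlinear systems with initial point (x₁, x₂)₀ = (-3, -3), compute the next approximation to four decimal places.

(-2.4535, -1.5310)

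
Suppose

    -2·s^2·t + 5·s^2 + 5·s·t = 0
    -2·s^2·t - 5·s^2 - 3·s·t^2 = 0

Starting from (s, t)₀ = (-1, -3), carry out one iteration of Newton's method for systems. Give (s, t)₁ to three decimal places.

(-0.397, -2.475)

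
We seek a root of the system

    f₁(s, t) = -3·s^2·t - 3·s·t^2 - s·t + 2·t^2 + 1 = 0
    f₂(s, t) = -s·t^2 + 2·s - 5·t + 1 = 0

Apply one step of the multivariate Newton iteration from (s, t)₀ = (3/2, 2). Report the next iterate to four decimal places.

(1.3051, 0.9445)

At (3/2, 2): F = (-25.5000, -12.0000).
Jacobian J = [[-6·s·t - 3·t^2 - t, -3·s^2 - 6·s·t - s + 4·t], [-t^2 + 2, -2·s·t - 5]].
At the point, J = [[-32.0000, -18.2500], [-2.0000, -11.0000]] (det J = 315.5000).
Solving J·Δ = −F gives Δ = (-0.1949, -1.0555).
Then the next iterate is (s, t)₁ = (1.3051, 0.9445).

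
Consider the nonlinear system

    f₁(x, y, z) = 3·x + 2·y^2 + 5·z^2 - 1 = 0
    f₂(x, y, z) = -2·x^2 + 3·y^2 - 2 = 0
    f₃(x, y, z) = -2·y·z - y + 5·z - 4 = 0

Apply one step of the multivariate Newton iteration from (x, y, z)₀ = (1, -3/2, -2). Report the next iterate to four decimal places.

At (1, -3/2, -2): F = (26.5000, 2.7500, -18.5000).
Jacobian J = [[3, 4·y, 10·z], [-4·x, 6·y, 0], [0, -2·z - 1, -2·y + 5]].
At the point, J = [[3.0000, -6.0000, -20.0000], [-4.0000, -9.0000, 0.0000], [0.0000, 3.0000, 8.0000]] (det J = -168.0000).
Solving J·Δ = −F gives Δ = (8.2679, -3.3690, 3.5759).
Then the next iterate is (x, y, z)₁ = (9.2679, -4.8690, 1.5759).

(9.2679, -4.8690, 1.5759)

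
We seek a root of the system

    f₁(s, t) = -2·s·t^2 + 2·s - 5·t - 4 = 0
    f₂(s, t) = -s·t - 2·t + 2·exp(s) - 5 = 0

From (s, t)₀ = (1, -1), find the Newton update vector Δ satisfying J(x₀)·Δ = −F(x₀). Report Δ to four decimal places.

(-0.0678, 1.0000)

At (1, -1): F = (1.0000, 3.436564).
Jacobian J = [[-2·t^2 + 2, -4·s·t - 5], [-t + 2·exp(s), -s - 2]].
At the point, J = [[0.0000, -1.0000], [6.436564, -3.0000]] (det J = 6.436564).
Solving J·Δ = −F gives Δ = (-0.0678, 1.0000).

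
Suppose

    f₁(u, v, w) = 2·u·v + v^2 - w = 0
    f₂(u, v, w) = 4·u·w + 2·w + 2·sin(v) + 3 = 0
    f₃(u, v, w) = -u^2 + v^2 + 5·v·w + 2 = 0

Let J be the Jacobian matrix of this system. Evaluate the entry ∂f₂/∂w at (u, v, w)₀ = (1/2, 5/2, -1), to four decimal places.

∂f₂/∂w = 4·u + 2.
At (1/2, 5/2, -1) this is 4.0000.

4.0000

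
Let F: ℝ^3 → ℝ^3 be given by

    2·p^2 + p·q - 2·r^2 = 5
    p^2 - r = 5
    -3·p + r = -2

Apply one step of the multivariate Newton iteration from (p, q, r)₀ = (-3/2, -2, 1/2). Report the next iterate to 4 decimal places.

At (-3/2, -2, 1/2): F = (2.0000, -3.2500, 7.0000).
Jacobian J = [[4·p + q, p, -4·r], [2·p, 0, -1], [-3, 0, 1]].
At the point, J = [[-8.0000, -1.5000, -2.0000], [-3.0000, 0.0000, -1.0000], [-3.0000, 0.0000, 1.0000]] (det J = -9.0000).
Solving J·Δ = −F gives Δ = (0.6250, 4.8333, -5.1250).
Then the next iterate is (p, q, r)₁ = (-0.8750, 2.8333, -4.6250).

(-0.8750, 2.8333, -4.6250)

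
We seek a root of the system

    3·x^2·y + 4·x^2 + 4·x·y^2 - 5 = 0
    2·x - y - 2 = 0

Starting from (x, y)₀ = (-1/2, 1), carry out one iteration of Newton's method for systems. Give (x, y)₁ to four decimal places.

At (-1/2, 1): F = (-5.2500, -4.0000).
Jacobian J = [[6·x·y + 8·x + 4·y^2, 3·x^2 + 8·x·y], [2, -1]].
At the point, J = [[-3.0000, -3.2500], [2.0000, -1.0000]] (det J = 9.5000).
Solving J·Δ = −F gives Δ = (0.8158, -2.3684).
Then the next iterate is (x, y)₁ = (0.3158, -1.3684).

(0.3158, -1.3684)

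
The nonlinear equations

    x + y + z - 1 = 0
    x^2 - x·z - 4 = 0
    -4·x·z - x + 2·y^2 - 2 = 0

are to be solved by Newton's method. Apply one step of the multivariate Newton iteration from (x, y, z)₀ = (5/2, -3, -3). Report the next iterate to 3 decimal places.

At (5/2, -3, -3): F = (-4.500, 9.750, 43.500).
Jacobian J = [[1, 1, 1], [2·x - z, 0, -x], [-4·z - 1, 4·y, -4·x]].
At the point, J = [[1.000, 1.000, 1.000], [8.000, 0.000, -2.500], [11.000, -12.000, -10.000]] (det J = -73.500).
Solving J·Δ = −F gives Δ = (0.092, 0.214, 4.194).
Then the next iterate is (x, y, z)₁ = (2.592, -2.786, 1.194).

(2.592, -2.786, 1.194)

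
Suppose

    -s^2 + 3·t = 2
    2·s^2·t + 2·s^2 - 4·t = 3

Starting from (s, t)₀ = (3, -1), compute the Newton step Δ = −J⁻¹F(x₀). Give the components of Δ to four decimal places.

(-2.3690, -0.0714)

At (3, -1): F = (-14.0000, 1.0000).
Jacobian J = [[-2·s, 3], [4·s·t + 4·s, 2·s^2 - 4]].
At the point, J = [[-6.0000, 3.0000], [0.0000, 14.0000]] (det J = -84.0000).
Solving J·Δ = −F gives Δ = (-2.3690, -0.0714).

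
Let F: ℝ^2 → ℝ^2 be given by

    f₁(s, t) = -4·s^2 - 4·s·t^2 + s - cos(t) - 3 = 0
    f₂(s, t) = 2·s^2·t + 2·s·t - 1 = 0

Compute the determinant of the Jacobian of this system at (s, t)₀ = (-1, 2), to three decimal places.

J = [[-8·s - 4·t^2 + 1, -8·s·t + sin(t)], [4·s·t + 2·t, 2·s^2 + 2·s]].
At the point, J = [[-7.000, 16.90930], [-4.000, 0.000]].
det J = 67.637.

67.637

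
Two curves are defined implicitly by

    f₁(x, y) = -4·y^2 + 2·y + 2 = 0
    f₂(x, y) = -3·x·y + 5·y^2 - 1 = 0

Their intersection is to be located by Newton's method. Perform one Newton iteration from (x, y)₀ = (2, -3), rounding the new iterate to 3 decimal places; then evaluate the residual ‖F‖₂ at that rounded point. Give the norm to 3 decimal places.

At (2, -3): F = (-40.000, 62.000).
Jacobian J = [[0, -8·y + 2], [-3·y, -3·x + 10·y]].
At the point, J = [[0.000, 26.000], [9.000, -36.000]] (det J = -234.000).
Solving J·Δ = −F gives Δ = (-0.735, 1.538).
Then the next iterate is (x, y)₁ = (1.265, -1.462).
Re-evaluating at (1.265, -1.462): F = (-9.47378, 15.23551), so ‖F‖₂ = 17.941.

17.941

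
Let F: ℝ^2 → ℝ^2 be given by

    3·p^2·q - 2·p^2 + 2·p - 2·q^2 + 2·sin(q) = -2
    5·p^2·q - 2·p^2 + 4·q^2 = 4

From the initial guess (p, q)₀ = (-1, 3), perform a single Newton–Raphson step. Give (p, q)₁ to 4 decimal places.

At (-1, 3): F = (-10.717760, 45.0000).
Jacobian J = [[6·p·q - 4·p + 2, 3·p^2 - 4·q + 2·cos(q)], [10·p·q - 4·p, 5·p^2 + 8·q]].
At the point, J = [[-12.0000, -10.979985], [-26.0000, 29.0000]] (det J = -633.479610).
Solving J·Δ = −F gives Δ = (0.2893, -1.2923).
Then the next iterate is (p, q)₁ = (-0.7107, 1.7077).

(-0.7107, 1.7077)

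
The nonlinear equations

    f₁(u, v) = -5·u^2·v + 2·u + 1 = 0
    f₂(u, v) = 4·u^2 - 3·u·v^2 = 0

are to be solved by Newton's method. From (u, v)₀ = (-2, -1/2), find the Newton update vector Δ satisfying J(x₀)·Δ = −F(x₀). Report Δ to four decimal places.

(1.0732, -0.0793)

At (-2, -1/2): F = (7.0000, 17.5000).
Jacobian J = [[-10·u·v + 2, -5·u^2], [8·u - 3·v^2, -6·u·v]].
At the point, J = [[-8.0000, -20.0000], [-16.7500, -6.0000]] (det J = -287.0000).
Solving J·Δ = −F gives Δ = (1.0732, -0.0793).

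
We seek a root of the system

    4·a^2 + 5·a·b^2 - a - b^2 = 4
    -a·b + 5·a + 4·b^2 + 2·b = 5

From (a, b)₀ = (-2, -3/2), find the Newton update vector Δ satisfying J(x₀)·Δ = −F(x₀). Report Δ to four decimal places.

(2.8605, 0.8242)

At (-2, -3/2): F = (-10.7500, -12.0000).
Jacobian J = [[8·a + 5·b^2 - 1, 10·a·b - 2·b], [-b + 5, -a + 8·b + 2]].
At the point, J = [[-5.7500, 33.0000], [6.5000, -8.0000]] (det J = -168.5000).
Solving J·Δ = −F gives Δ = (2.8605, 0.8242).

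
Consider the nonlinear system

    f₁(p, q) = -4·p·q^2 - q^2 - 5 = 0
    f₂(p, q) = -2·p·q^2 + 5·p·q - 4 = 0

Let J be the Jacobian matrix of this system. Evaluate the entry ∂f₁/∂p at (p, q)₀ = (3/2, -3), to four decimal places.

∂f₁/∂p = -4·q^2.
At (3/2, -3) this is -36.0000.

-36.0000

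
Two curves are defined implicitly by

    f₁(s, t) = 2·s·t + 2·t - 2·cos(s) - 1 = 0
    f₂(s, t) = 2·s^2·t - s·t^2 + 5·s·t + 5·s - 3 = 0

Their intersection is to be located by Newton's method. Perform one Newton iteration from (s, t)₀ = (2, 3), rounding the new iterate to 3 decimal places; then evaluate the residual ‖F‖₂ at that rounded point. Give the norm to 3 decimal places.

At (2, 3): F = (17.83229, 43.000).
Jacobian J = [[2·t + 2·sin(s), 2·s + 2], [4·s·t - t^2 + 5·t + 5, 2·s^2 - 2·s·t + 5·s]].
At the point, J = [[7.81859, 6.000], [35.000, 6.000]] (det J = -163.08843).
Solving J·Δ = −F gives Δ = (-0.926, -1.765).
Then the next iterate is (s, t)₁ = (1.074, 1.235).
Re-evaluating at (1.074, 1.235): F = (3.16956, 10.21294), so ‖F‖₂ = 10.693.

10.693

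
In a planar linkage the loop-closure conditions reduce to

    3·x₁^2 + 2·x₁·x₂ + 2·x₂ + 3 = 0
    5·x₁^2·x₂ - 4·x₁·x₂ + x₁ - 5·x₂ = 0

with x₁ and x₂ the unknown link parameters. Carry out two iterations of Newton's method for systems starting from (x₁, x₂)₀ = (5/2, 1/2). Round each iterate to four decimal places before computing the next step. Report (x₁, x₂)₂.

(0.0780, -0.2518)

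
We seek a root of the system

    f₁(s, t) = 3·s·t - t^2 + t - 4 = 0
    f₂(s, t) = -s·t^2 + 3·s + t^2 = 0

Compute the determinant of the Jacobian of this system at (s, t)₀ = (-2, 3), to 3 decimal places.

J = [[3·t, 3·s - 2·t + 1], [-t^2 + 3, -2·s·t + 2·t]].
At the point, J = [[9.000, -11.000], [-6.000, 18.000]].
det J = 96.000.

96.000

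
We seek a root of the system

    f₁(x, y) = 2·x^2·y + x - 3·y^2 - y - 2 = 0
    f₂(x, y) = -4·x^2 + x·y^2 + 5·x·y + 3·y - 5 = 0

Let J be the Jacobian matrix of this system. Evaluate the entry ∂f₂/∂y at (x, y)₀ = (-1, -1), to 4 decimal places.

0.0000

∂f₂/∂y = 2·x·y + 5·x + 3.
At (-1, -1) this is 0.0000.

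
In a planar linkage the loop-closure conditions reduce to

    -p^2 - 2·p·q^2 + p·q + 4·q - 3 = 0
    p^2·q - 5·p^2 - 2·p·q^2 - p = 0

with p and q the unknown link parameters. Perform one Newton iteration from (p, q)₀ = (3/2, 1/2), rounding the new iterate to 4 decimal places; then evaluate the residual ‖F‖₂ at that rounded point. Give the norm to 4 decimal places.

3.3738

At (3/2, 1/2): F = (-3.2500, -12.3750).
Jacobian J = [[-2·p - 2·q^2 + q, -4·p·q + p + 4], [2·p·q - 10·p - 2·q^2 - 1, p^2 - 4·p·q]].
At the point, J = [[-3.0000, 2.5000], [-15.0000, -0.7500]] (det J = 39.7500).
Solving J·Δ = −F gives Δ = (-0.8396, 0.2925).
Then the next iterate is (p, q)₁ = (0.6604, 0.7925).
Re-evaluating at (0.6604, 0.7925): F = (-0.572298, -3.324946), so ‖F‖₂ = 3.3738.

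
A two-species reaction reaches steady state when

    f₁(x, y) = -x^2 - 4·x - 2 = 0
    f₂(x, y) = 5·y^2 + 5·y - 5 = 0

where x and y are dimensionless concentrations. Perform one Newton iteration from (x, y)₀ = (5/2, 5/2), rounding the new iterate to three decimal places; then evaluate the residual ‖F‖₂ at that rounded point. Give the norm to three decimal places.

9.295

At (5/2, 5/2): F = (-18.250, 38.750).
Jacobian J = [[-2·x - 4, 0], [0, 10·y + 5]].
At the point, J = [[-9.000, 0.000], [0.000, 30.000]] (det J = -270.000).
Solving J·Δ = −F gives Δ = (-2.028, -1.292).
Then the next iterate is (x, y)₁ = (0.472, 1.208).
Re-evaluating at (0.472, 1.208): F = (-4.11078, 8.33632), so ‖F‖₂ = 9.295.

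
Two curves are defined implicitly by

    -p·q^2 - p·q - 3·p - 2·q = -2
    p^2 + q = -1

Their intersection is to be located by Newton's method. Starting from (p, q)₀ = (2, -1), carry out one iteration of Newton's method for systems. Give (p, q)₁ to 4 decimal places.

(1.3333, -2.3333)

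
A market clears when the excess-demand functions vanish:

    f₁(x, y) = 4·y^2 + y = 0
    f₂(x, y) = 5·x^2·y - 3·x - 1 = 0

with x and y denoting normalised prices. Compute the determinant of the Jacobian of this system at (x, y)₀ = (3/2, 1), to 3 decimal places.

-108.000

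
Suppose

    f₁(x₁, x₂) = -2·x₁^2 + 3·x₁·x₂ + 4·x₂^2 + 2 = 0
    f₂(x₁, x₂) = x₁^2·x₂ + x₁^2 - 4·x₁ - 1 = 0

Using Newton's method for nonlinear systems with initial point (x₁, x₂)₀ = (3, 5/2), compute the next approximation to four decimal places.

At (3, 5/2): F = (31.5000, 18.5000).
Jacobian J = [[-4·x₁ + 3·x₂, 3·x₁ + 8·x₂], [2·x₁·x₂ + 2·x₁ - 4, x₁^2]].
At the point, J = [[-4.5000, 29.0000], [17.0000, 9.0000]] (det J = -533.5000).
Solving J·Δ = −F gives Δ = (-0.4742, -1.1598).
Then the next iterate is (x₁, x₂)₁ = (2.5258, 1.3402).

(2.5258, 1.3402)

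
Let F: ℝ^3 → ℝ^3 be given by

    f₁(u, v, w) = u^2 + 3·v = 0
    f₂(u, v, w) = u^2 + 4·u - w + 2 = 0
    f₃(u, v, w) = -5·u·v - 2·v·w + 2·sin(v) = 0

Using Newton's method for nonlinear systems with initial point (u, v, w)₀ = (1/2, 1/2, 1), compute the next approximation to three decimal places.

At (1/2, 1/2, 1): F = (1.750, 3.250, -1.29115).
Jacobian J = [[2·u, 3, 0], [2·u + 4, 0, -1], [-5·v, -5·u - 2·w + 2·cos(v), -2·v]].
At the point, J = [[1.000, 3.000, 0.000], [5.000, 0.000, -1.000], [-2.500, -2.74483, -1.000]] (det J = 19.75517).
Solving J·Δ = −F gives Δ = (-0.446, -0.435, 1.018).
Then the next iterate is (u, v, w)₁ = (0.054, 0.065, 2.018).

(0.054, 0.065, 2.018)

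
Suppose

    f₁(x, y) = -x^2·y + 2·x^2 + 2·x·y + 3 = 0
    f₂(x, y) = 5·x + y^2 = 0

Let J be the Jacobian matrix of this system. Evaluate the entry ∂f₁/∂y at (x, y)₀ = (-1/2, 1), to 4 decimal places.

-1.2500

∂f₁/∂y = -x^2 + 2·x.
At (-1/2, 1) this is -1.2500.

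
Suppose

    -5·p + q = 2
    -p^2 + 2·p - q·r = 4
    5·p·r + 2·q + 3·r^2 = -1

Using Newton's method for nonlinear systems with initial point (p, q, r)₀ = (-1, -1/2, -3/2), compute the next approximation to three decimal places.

At (-1, -1/2, -3/2): F = (2.500, -7.750, 14.250).
Jacobian J = [[-5, 1, 0], [-2·p + 2, -r, -q], [5·r, 2, 5·p + 6·r]].
At the point, J = [[-5.000, 1.000, 0.000], [4.000, 1.500, 0.500], [-7.500, 2.000, -14.000]] (det J = 162.250).
Solving J·Δ = −F gives Δ = (0.964, 2.319, 0.833).
Then the next iterate is (p, q, r)₁ = (-0.036, 1.819, -0.667).

(-0.036, 1.819, -0.667)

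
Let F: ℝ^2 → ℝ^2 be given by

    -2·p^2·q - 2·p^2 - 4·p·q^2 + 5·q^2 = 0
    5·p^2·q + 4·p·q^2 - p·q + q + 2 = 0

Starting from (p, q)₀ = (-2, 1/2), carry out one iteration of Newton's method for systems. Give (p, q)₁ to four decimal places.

At (-2, 1/2): F = (-8.7500, 11.5000).
Jacobian J = [[-4·p·q - 4·p - 4·q^2, -2·p^2 - 8·p·q + 10·q], [10·p·q + 4·q^2 - q, 5·p^2 + 8·p·q - p + 1]].
At the point, J = [[11.0000, 5.0000], [-9.5000, 15.0000]] (det J = 212.5000).
Solving J·Δ = −F gives Δ = (0.8882, -0.2041).
Then the next iterate is (p, q)₁ = (-1.1118, 0.2959).

(-1.1118, 0.2959)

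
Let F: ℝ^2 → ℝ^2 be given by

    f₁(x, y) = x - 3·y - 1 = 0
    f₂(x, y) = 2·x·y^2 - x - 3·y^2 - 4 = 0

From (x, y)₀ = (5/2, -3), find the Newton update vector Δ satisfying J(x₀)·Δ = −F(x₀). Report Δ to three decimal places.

(2.346, 4.282)

At (5/2, -3): F = (10.500, 11.500).
Jacobian J = [[1, -3], [2·y^2 - 1, 4·x·y - 6·y]].
At the point, J = [[1.000, -3.000], [17.000, -12.000]] (det J = 39.000).
Solving J·Δ = −F gives Δ = (2.346, 4.282).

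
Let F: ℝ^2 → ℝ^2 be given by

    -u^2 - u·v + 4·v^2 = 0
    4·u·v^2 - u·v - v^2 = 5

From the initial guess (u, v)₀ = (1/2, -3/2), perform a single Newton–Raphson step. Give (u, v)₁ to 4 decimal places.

At (1/2, -3/2): F = (9.5000, -2.0000).
Jacobian J = [[-2·u - v, -u + 8·v], [4·v^2 - v, 8·u·v - u - 2·v]].
At the point, J = [[0.5000, -12.5000], [10.5000, -3.5000]] (det J = 129.5000).
Solving J·Δ = −F gives Δ = (0.4498, 0.7780).
Then the next iterate is (u, v)₁ = (0.9498, -0.7220).

(0.9498, -0.7220)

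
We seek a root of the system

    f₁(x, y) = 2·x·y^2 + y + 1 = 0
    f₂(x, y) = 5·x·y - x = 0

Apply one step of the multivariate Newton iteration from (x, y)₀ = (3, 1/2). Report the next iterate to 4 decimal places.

(7.5000, -0.2500)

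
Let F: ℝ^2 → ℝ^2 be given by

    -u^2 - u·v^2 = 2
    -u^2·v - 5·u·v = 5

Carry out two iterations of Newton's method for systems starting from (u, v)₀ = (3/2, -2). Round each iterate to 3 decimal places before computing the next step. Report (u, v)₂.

(0.563, -0.134)

At (3/2, -2): F = (-10.250, 14.500).
Jacobian J = [[-2·u - v^2, -2·u·v], [-2·u·v - 5·v, -u^2 - 5·u]].
At the point, J = [[-7.000, 6.000], [16.000, -9.750]] (det J = -27.750).
Solving J·Δ = −F gives Δ = (0.466, 2.252).
Then the next iterate is (u, v)₁ = (1.966, 0.252).
Round to (1.966, 0.252) and repeat: F = (-5.99000, -8.45118), J = [[-3.99550, -0.99086], [-2.25086, -13.69516]].
Δ = (-1.403, -0.386), so (u, v)₂ = (0.563, -0.134).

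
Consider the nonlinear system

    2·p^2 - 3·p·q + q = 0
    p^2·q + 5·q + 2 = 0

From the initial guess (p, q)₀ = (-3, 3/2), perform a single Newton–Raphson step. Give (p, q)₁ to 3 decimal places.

(-1.355, 0.915)

At (-3, 3/2): F = (33.000, 23.000).
Jacobian J = [[4·p - 3·q, -3·p + 1], [2·p·q, p^2 + 5]].
At the point, J = [[-16.500, 10.000], [-9.000, 14.000]] (det J = -141.000).
Solving J·Δ = −F gives Δ = (1.645, -0.585).
Then the next iterate is (p, q)₁ = (-1.355, 0.915).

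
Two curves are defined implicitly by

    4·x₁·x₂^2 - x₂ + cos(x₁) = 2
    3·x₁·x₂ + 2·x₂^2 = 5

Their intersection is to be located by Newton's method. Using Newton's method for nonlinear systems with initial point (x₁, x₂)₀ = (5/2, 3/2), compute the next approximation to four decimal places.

At (5/2, 3/2): F = (18.198856, 10.7500).
Jacobian J = [[4·x₂^2 - sin(x₁), 8·x₁·x₂ - 1], [3·x₂, 3·x₁ + 4·x₂]].
At the point, J = [[8.401528, 29.0000], [4.5000, 13.5000]] (det J = -17.079374).
Solving J·Δ = −F gives Δ = (-3.8681, 0.4931).
Then the next iterate is (x₁, x₂)₁ = (-1.3681, 1.9931).

(-1.3681, 1.9931)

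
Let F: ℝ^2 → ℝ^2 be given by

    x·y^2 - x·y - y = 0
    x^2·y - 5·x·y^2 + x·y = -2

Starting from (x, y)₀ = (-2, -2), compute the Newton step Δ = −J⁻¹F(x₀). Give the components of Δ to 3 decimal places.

(0.373, 0.863)

At (-2, -2): F = (-10.000, 38.000).
Jacobian J = [[y^2 - y, 2·x·y - x - 1], [2·x·y - 5·y^2 + y, x^2 - 10·x·y + x]].
At the point, J = [[6.000, 9.000], [-14.000, -38.000]] (det J = -102.000).
Solving J·Δ = −F gives Δ = (0.373, 0.863).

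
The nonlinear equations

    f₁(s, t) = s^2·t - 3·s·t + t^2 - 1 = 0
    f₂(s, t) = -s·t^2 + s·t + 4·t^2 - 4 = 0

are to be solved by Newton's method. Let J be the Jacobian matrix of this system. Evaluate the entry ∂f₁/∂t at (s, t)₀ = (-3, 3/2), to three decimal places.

21.000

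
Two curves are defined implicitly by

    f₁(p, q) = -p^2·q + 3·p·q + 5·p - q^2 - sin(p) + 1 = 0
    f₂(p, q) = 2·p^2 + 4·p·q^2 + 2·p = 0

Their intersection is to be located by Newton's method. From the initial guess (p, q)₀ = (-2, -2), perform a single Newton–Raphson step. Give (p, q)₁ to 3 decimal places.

At (-2, -2): F = (7.90930, -28.000).
Jacobian J = [[-2·p·q + 3·q - cos(p) + 5, -p^2 + 3·p - 2·q], [4·p + 4·q^2 + 2, 8·p·q]].
At the point, J = [[-8.58385, -6.000], [10.000, 32.000]] (det J = -214.68330).
Solving J·Δ = −F gives Δ = (0.396, 0.751).
Then the next iterate is (p, q)₁ = (-1.604, -1.249).

(-1.604, -1.249)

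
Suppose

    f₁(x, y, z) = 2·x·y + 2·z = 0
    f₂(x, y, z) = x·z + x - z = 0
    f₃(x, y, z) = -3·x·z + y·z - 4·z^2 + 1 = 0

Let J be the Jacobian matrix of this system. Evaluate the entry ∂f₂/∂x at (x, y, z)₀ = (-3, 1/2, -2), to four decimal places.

-1.0000

∂f₂/∂x = z + 1.
At (-3, 1/2, -2) this is -1.0000.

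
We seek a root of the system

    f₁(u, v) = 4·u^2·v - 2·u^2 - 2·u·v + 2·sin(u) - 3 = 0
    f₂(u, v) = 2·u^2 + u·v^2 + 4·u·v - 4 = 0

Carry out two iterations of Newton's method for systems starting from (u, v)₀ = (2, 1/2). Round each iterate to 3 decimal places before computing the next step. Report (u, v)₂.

At (2, 1/2): F = (-3.18141, 8.500).
Jacobian J = [[8·u·v - 4·u - 2·v + 2·cos(u), 4·u^2 - 2·u], [4·u + v^2 + 4·v, 2·u·v + 4·u]].
At the point, J = [[-1.83229, 12.000], [10.250, 10.000]] (det J = -141.32294).
Solving J·Δ = −F gives Δ = (-0.947, 0.121).
Then the next iterate is (u, v)₁ = (1.053, 0.621).
Round to (1.053, 0.621) and repeat: F = (-2.03334, 1.23935), J = [[0.76724, 2.32924], [7.08164, 5.51983]].
Δ = (-1.151, 1.252), so (u, v)₂ = (-0.098, 1.873).

(-0.098, 1.873)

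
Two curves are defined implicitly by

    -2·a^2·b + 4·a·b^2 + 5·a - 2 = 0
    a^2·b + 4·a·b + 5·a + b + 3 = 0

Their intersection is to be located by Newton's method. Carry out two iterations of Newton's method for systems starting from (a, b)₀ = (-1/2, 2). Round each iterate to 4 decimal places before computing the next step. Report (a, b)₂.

(-1.1426, -4.1143)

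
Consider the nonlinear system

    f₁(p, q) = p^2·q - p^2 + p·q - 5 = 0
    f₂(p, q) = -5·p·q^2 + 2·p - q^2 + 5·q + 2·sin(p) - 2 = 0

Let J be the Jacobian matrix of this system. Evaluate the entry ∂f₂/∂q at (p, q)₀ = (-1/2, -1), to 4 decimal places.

∂f₂/∂q = -10·p·q - 2·q + 5.
At (-1/2, -1) this is 2.0000.

2.0000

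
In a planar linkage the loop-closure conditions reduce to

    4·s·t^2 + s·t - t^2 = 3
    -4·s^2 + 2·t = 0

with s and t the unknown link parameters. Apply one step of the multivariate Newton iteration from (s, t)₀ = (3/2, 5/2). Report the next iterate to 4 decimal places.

(1.0442, 1.7654)

At (3/2, 5/2): F = (32.0000, -4.0000).
Jacobian J = [[4·t^2 + t, 8·s·t + s - 2·t], [-8·s, 2]].
At the point, J = [[27.5000, 26.5000], [-12.0000, 2.0000]] (det J = 373.0000).
Solving J·Δ = −F gives Δ = (-0.4558, -0.7346).
Then the next iterate is (s, t)₁ = (1.0442, 1.7654).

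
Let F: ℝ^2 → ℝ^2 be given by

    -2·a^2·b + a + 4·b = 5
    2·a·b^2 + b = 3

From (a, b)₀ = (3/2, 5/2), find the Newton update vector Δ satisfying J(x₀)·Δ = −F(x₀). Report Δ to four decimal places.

At (3/2, 5/2): F = (-4.7500, 18.2500).
Jacobian J = [[-4·a·b + 1, -2·a^2 + 4], [2·b^2, 4·a·b + 1]].
At the point, J = [[-14.0000, -0.5000], [12.5000, 16.0000]] (det J = -217.7500).
Solving J·Δ = −F gives Δ = (-0.3071, -0.9007).

(-0.3071, -0.9007)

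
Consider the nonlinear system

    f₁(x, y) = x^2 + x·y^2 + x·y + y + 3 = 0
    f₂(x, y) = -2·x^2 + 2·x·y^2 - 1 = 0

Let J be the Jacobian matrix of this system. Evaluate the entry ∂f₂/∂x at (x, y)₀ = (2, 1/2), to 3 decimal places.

∂f₂/∂x = -4·x + 2·y^2.
At (2, 1/2) this is -7.500.

-7.500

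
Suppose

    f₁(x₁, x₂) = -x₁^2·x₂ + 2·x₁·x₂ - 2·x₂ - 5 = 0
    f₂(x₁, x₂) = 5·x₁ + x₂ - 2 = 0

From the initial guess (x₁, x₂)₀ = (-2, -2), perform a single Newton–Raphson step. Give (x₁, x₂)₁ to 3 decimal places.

(1.289, -4.447)

At (-2, -2): F = (15.000, -14.000).
Jacobian J = [[-2·x₁·x₂ + 2·x₂, -x₁^2 + 2·x₁ - 2], [5, 1]].
At the point, J = [[-12.000, -10.000], [5.000, 1.000]] (det J = 38.000).
Solving J·Δ = −F gives Δ = (3.289, -2.447).
Then the next iterate is (x₁, x₂)₁ = (1.289, -4.447).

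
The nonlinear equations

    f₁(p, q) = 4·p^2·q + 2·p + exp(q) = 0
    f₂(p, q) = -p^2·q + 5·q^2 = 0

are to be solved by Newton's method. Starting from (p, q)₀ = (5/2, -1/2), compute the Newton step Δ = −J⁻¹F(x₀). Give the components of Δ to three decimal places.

(1.327, 0.684)

At (5/2, -1/2): F = (-6.89347, 4.375).
Jacobian J = [[8·p·q + 2, 4·p^2 + exp(q)], [-2·p·q, -p^2 + 10·q]].
At the point, J = [[-8.000, 25.60653], [2.500, -11.250]] (det J = 25.98367).
Solving J·Δ = −F gives Δ = (1.327, 0.684).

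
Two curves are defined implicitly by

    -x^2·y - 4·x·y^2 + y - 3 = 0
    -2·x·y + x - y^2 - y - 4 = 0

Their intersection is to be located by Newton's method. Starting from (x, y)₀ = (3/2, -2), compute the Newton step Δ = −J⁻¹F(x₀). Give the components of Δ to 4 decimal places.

(-0.3000, 0.9451)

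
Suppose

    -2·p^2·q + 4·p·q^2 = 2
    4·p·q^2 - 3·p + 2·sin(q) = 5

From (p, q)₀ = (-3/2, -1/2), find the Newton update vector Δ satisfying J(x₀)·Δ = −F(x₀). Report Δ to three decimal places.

At (-3/2, -1/2): F = (-1.250, -2.95885).
Jacobian J = [[-4·p·q + 4·q^2, -2·p^2 + 8·p·q], [4·q^2 - 3, 8·p·q + 2·cos(q)]].
At the point, J = [[-2.000, 1.500], [-2.000, 7.75517]] (det J = -12.51033).
Solving J·Δ = −F gives Δ = (-0.420, 0.273).

(-0.420, 0.273)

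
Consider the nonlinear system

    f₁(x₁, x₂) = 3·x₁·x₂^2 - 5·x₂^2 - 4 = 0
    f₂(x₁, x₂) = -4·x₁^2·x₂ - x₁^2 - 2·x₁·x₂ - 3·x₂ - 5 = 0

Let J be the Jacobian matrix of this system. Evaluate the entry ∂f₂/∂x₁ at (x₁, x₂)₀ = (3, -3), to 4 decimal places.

72.0000

∂f₂/∂x₁ = -8·x₁·x₂ - 2·x₁ - 2·x₂.
At (3, -3) this is 72.0000.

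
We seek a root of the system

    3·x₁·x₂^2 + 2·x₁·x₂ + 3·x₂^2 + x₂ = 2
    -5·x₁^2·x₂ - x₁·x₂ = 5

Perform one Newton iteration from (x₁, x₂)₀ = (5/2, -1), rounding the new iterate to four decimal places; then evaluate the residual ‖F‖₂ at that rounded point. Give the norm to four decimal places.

6.8496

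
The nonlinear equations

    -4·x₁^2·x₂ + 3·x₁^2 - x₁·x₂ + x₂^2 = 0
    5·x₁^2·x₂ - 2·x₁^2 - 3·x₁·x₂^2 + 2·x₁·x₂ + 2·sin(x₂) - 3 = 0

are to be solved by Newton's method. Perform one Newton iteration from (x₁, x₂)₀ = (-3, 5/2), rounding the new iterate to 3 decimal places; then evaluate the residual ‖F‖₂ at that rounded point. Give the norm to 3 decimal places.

31.076

At (-3, 5/2): F = (-49.250, 133.94694).
Jacobian J = [[-8·x₁·x₂ + 6·x₁ - x₂, -4·x₁^2 - x₁ + 2·x₂], [10·x₁·x₂ - 4·x₁ - 3·x₂^2 + 2·x₂, 5·x₁^2 - 6·x₁·x₂ + 2·x₁ + 2·cos(x₂)]].
At the point, J = [[39.500, -28.000], [-76.750, 82.39771]] (det J = 1105.70965).
Solving J·Δ = −F gives Δ = (0.278, -1.367).
Then the next iterate is (x₁, x₂)₁ = (-2.722, 1.133).
Re-evaluating at (-2.722, 1.133): F = (-6.98331, 30.28095), so ‖F‖₂ = 31.076.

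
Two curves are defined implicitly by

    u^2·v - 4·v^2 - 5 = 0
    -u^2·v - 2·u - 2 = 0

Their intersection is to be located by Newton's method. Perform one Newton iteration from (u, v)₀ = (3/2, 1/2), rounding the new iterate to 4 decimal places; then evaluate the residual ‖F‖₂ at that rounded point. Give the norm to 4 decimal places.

At (3/2, 1/2): F = (-4.8750, -6.1250).
Jacobian J = [[2·u·v, u^2 - 8·v], [-2·u·v - 2, -u^2]].
At the point, J = [[1.5000, -1.7500], [-3.5000, -2.2500]] (det J = -9.5000).
Solving J·Δ = −F gives Δ = (0.0263, -2.7632).
Then the next iterate is (u, v)₁ = (1.5263, -2.2632).
Re-evaluating at (1.5263, -2.2632): F = (-30.760629, 0.219732), so ‖F‖₂ = 30.7614.

30.7614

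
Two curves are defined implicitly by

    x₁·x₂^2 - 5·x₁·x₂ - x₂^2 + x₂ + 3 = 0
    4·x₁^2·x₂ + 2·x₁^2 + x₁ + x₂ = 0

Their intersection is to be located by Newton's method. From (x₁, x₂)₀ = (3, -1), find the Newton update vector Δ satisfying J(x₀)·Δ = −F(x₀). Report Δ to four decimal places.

At (3, -1): F = (19.0000, -16.0000).
Jacobian J = [[x₂^2 - 5·x₂, 2·x₁·x₂ - 5·x₁ - 2·x₂ + 1], [8·x₁·x₂ + 4·x₁ + 1, 4·x₁^2 + 1]].
At the point, J = [[6.0000, -18.0000], [-11.0000, 37.0000]] (det J = 24.0000).
Solving J·Δ = −F gives Δ = (-17.2917, -4.7083).

(-17.2917, -4.7083)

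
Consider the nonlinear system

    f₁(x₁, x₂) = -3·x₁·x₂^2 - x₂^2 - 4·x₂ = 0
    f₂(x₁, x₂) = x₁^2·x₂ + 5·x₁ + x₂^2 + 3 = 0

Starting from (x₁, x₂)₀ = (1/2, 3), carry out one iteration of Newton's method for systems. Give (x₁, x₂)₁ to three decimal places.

(4.925, -5.104)

At (1/2, 3): F = (-34.500, 15.250).
Jacobian J = [[-3·x₂^2, -6·x₁·x₂ - 2·x₂ - 4], [2·x₁·x₂ + 5, x₁^2 + 2·x₂]].
At the point, J = [[-27.000, -19.000], [8.000, 6.250]] (det J = -16.750).
Solving J·Δ = −F gives Δ = (4.425, -8.104).
Then the next iterate is (x₁, x₂)₁ = (4.925, -5.104).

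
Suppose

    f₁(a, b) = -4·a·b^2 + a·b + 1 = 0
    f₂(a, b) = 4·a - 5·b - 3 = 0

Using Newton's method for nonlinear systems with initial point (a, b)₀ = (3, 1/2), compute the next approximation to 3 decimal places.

(1.416, 0.532)

At (3, 1/2): F = (-0.500, 6.500).
Jacobian J = [[-4·b^2 + b, -8·a·b + a], [4, -5]].
At the point, J = [[-0.500, -9.000], [4.000, -5.000]] (det J = 38.500).
Solving J·Δ = −F gives Δ = (-1.584, 0.032).
Then the next iterate is (a, b)₁ = (1.416, 0.532).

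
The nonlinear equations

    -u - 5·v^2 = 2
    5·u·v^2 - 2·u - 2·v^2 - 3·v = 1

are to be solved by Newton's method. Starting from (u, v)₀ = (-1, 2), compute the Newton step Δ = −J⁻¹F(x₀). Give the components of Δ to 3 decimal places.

At (-1, 2): F = (-21.000, -33.000).
Jacobian J = [[-1, -10·v], [5·v^2 - 2, 10·u·v - 4·v - 3]].
At the point, J = [[-1.000, -20.000], [18.000, -31.000]] (det J = 391.000).
Solving J·Δ = −F gives Δ = (0.023, -1.051).

(0.023, -1.051)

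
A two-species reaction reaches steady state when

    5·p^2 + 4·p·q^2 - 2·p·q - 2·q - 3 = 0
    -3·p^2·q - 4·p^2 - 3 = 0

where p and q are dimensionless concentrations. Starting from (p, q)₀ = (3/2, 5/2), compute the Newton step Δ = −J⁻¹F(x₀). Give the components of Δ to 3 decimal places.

At (3/2, 5/2): F = (33.250, -28.875).
Jacobian J = [[10·p + 4·q^2 - 2·q, 8·p·q - 2·p - 2], [-6·p·q - 8·p, -3·p^2]].
At the point, J = [[35.000, 25.000], [-34.500, -6.750]] (det J = 626.250).
Solving J·Δ = −F gives Δ = (-0.794, -0.218).

(-0.794, -0.218)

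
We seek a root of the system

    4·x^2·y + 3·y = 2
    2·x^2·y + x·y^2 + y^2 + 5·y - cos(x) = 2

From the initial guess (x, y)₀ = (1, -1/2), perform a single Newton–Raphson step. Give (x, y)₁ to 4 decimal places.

(1.8271, 0.7584)

At (1, -1/2): F = (-5.5000, -5.540302).
Jacobian J = [[8·x·y, 4·x^2 + 3], [4·x·y + y^2 + sin(x), 2·x^2 + 2·x·y + 2·y + 5]].
At the point, J = [[-4.0000, 7.0000], [-0.908529, 5.0000]] (det J = -13.640297).
Solving J·Δ = −F gives Δ = (0.8271, 1.2584).
Then the next iterate is (x, y)₁ = (1.8271, 0.7584).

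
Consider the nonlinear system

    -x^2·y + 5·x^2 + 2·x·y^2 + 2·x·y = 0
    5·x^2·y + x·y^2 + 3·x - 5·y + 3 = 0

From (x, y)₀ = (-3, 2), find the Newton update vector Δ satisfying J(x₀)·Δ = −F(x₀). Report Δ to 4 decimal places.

At (-3, 2): F = (-9.0000, 62.0000).
Jacobian J = [[-2·x·y + 10·x + 2·y^2 + 2·y, -x^2 + 4·x·y + 2·x], [10·x·y + y^2 + 3, 5·x^2 + 2·x·y - 5]].
At the point, J = [[-6.0000, -39.0000], [-53.0000, 28.0000]] (det J = -2235.0000).
Solving J·Δ = −F gives Δ = (0.9691, -0.3799).

(0.9691, -0.3799)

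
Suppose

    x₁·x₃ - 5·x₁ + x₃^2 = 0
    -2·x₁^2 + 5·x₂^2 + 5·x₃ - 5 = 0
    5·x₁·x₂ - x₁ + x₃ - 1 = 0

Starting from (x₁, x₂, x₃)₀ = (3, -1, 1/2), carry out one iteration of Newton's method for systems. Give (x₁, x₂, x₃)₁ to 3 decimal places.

(2.058, -0.294, 2.753)

At (3, -1, 1/2): F = (-13.250, -15.500, -18.500).
Jacobian J = [[x₃ - 5, 0, x₁ + 2·x₃], [-4·x₁, 10·x₂, 5], [5·x₂ - 1, 5·x₁, 1]].
At the point, J = [[-4.500, 0.000, 4.000], [-12.000, -10.000, 5.000], [-6.000, 15.000, 1.000]] (det J = -577.500).
Solving J·Δ = −F gives Δ = (-0.942, 0.706, 2.253).
Then the next iterate is (x₁, x₂, x₃)₁ = (2.058, -0.294, 2.753).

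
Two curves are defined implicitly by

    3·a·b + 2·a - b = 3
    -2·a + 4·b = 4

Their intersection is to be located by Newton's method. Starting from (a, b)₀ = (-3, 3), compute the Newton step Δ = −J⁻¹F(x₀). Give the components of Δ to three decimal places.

At (-3, 3): F = (-39.000, 14.000).
Jacobian J = [[3·b + 2, 3·a - 1], [-2, 4]].
At the point, J = [[11.000, -10.000], [-2.000, 4.000]] (det J = 24.000).
Solving J·Δ = −F gives Δ = (0.667, -3.167).

(0.667, -3.167)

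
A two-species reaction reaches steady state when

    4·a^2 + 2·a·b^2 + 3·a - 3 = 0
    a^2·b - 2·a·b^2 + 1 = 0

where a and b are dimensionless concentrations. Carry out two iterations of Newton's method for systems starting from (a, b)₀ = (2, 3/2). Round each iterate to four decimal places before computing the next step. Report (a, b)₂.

(0.5527, 1.0150)

At (2, 3/2): F = (28.0000, -2.0000).
Jacobian J = [[8·a + 2·b^2 + 3, 4·a·b], [2·a·b - 2·b^2, a^2 - 4·a·b]].
At the point, J = [[23.5000, 12.0000], [1.5000, -8.0000]] (det J = -206.0000).
Solving J·Δ = −F gives Δ = (-0.9709, -0.4320).
Then the next iterate is (a, b)₁ = (1.0291, 1.0680).
Round to (1.0291, 1.0680) and repeat: F = (6.671120, -0.216570), J = [[13.514048, 4.396315], [-0.083090, -3.337268]].
Δ = (-0.4764, -0.0530), so (a, b)₂ = (0.5527, 1.0150).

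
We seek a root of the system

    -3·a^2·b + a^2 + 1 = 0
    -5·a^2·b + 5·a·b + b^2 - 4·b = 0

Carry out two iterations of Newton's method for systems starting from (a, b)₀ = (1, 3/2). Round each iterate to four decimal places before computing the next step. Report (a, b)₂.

(0.2516, 3.4847)

At (1, 3/2): F = (-2.5000, -3.7500).
Jacobian J = [[-6·a·b + 2·a, -3·a^2], [-10·a·b + 5·b, -5·a^2 + 5·a + 2·b - 4]].
At the point, J = [[-7.0000, -3.0000], [-7.5000, -1.0000]] (det J = -15.5000).
Solving J·Δ = −F gives Δ = (-0.5645, 0.4839).
Then the next iterate is (a, b)₁ = (0.4355, 1.9839).
Round to (0.4355, 1.9839) and repeat: F = (0.060859, -1.561133), J = [[-4.312931, -0.568981], [1.279615, 1.196999]].
Δ = (-0.1839, 1.5008), so (a, b)₂ = (0.2516, 3.4847).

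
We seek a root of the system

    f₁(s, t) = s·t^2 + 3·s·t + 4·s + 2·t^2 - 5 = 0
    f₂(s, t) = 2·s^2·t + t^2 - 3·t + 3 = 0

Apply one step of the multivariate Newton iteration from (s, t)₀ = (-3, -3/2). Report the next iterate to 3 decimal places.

(-1.663, -2.068)

At (-3, -3/2): F = (-5.750, -17.250).
Jacobian J = [[t^2 + 3·t + 4, 2·s·t + 3·s + 4·t], [4·s·t, 2·s^2 + 2·t - 3]].
At the point, J = [[1.750, -6.000], [18.000, 12.000]] (det J = 129.000).
Solving J·Δ = −F gives Δ = (1.337, -0.568).
Then the next iterate is (s, t)₁ = (-1.663, -2.068).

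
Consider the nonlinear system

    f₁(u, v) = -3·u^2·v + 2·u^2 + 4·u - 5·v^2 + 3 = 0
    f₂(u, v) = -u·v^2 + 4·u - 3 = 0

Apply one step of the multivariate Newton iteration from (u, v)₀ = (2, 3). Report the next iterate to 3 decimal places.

(-0.538, 2.974)

At (2, 3): F = (-62.000, -13.000).
Jacobian J = [[-6·u·v + 4·u + 4, -3·u^2 - 10·v], [-v^2 + 4, -2·u·v]].
At the point, J = [[-24.000, -42.000], [-5.000, -12.000]] (det J = 78.000).
Solving J·Δ = −F gives Δ = (-2.538, -0.026).
Then the next iterate is (u, v)₁ = (-0.538, 2.974).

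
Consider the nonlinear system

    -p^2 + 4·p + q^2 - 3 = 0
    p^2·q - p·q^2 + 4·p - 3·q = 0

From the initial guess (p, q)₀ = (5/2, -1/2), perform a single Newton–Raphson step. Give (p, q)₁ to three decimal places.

(5.500, -2.500)

At (5/2, -1/2): F = (1.000, 7.750).
Jacobian J = [[-2·p + 4, 2·q], [2·p·q - q^2 + 4, p^2 - 2·p·q - 3]].
At the point, J = [[-1.000, -1.000], [1.250, 5.750]] (det J = -4.500).
Solving J·Δ = −F gives Δ = (3.000, -2.000).
Then the next iterate is (p, q)₁ = (5.500, -2.500).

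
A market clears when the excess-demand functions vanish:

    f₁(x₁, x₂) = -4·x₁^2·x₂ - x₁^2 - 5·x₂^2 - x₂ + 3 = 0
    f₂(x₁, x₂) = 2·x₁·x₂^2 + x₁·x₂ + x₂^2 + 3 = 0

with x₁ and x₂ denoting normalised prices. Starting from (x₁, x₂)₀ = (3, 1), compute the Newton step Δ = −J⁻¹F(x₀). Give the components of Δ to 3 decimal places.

(-0.556, -0.667)

At (3, 1): F = (-48.000, 13.000).
Jacobian J = [[-8·x₁·x₂ - 2·x₁, -4·x₁^2 - 10·x₂ - 1], [2·x₂^2 + x₂, 4·x₁·x₂ + x₁ + 2·x₂]].
At the point, J = [[-30.000, -47.000], [3.000, 17.000]] (det J = -369.000).
Solving J·Δ = −F gives Δ = (-0.556, -0.667).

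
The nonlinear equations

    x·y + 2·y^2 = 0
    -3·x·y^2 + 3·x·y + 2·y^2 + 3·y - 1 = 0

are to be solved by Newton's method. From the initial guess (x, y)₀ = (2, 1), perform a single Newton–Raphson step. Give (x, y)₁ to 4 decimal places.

(22.0000, -3.0000)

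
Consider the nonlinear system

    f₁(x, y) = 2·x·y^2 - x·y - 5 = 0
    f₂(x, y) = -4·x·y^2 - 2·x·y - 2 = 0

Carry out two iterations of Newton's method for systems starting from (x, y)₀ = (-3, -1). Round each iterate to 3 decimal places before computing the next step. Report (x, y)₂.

At (-3, -1): F = (-14.000, 4.000).
Jacobian J = [[2·y^2 - y, 4·x·y - x], [-4·y^2 - 2·y, -8·x·y - 2·x]].
At the point, J = [[3.000, 15.000], [-2.000, -18.000]] (det J = -24.000).
Solving J·Δ = −F gives Δ = (8.000, -0.667).
Then the next iterate is (x, y)₁ = (5.000, -1.667).
Round to (5.000, -1.667) and repeat: F = (31.12389, -40.90778), J = [[7.22478, -38.340], [-7.78156, 56.680]].
Δ = (-1.761, 0.480), so (x, y)₂ = (3.239, -1.187).

(3.239, -1.187)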